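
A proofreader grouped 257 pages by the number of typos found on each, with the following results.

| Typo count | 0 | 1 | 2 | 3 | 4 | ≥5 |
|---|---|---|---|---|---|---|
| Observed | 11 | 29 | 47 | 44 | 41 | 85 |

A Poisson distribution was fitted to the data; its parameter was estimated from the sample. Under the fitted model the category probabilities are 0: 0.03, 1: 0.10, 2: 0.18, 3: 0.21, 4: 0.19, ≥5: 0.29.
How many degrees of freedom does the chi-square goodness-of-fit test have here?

4

There are k = 6 categories and 1 parameter estimated from the data, so df = 6 − 1 − 1 = 4.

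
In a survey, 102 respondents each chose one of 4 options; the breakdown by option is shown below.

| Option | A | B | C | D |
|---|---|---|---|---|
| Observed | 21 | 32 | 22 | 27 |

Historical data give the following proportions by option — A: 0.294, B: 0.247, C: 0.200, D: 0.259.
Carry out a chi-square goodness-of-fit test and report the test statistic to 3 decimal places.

4.671

Expected counts E_i = n·p_i: 102×0.294 = 29.988, 102×0.247 = 25.194, 102×0.200 = 20.4, 102×0.259 = 26.418.
cat         O        E   (O−E)²/E
A          21   29.988     2.6939
B          32   25.194     1.8386
C          22     20.4     0.1255
D          27   26.418     0.0128
Sum = 4.671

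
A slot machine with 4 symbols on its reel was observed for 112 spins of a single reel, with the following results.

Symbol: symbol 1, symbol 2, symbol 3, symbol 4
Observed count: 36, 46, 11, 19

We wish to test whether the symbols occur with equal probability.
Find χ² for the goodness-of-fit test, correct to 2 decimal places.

27.07

Expected count for each of the 4 categories: 112/4 = 28.
χ² = (36−28)²/28 + (46−28)²/28 + (11−28)²/28 + (19−28)²/28
   = 2.286 + 11.571 + 10.321 + 2.893
Sum = 27.07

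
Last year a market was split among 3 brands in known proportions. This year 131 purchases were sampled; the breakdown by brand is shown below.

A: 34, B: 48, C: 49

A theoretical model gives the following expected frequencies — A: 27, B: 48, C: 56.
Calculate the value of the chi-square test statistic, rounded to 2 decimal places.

χ² = (34−27)²/27 + (48−48)²/48 + (49−56)²/56
   = 1.815 + 0.000 + 0.875
Sum = 2.69

2.69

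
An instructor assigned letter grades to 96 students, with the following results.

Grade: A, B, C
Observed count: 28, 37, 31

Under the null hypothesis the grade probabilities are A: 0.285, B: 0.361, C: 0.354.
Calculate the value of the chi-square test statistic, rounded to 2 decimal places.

0.44

Expected counts E_i = n·p_i: 96×0.285 = 27.36, 96×0.361 = 34.656, 96×0.354 = 33.984.
χ² = (28−27.36)²/27.36 + (37−34.656)²/34.656 + (31−33.984)²/33.984
   = 0.015 + 0.159 + 0.262
Sum = 0.44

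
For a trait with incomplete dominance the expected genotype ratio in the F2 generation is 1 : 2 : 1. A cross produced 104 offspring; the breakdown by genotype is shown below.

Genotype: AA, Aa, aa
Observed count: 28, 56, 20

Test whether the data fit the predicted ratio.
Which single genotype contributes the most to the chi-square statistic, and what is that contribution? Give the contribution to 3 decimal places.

aa, 1.385

Ratio total = 4. Expected counts: 104×1/4 = 26, 104×2/4 = 52, 104×1/4 = 26.
cat         O        E   (O−E)²/E
AA         28       26     0.1538
Aa         56       52     0.3077
aa         20       26     1.3846
The largest term is for aa: 1.385.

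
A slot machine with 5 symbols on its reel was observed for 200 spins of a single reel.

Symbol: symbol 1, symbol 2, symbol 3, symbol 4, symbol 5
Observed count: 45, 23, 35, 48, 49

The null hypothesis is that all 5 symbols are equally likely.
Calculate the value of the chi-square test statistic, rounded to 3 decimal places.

12.100

Expected count for each of the 5 categories: 200/5 = 40.
cat           O        E   (O−E)²/E
symbol 1     45       40     0.6250
symbol 2     23       40     7.2250
symbol 3     35       40     0.6250
symbol 4     48       40     1.6000
symbol 5     49       40     2.0250
Sum = 12.100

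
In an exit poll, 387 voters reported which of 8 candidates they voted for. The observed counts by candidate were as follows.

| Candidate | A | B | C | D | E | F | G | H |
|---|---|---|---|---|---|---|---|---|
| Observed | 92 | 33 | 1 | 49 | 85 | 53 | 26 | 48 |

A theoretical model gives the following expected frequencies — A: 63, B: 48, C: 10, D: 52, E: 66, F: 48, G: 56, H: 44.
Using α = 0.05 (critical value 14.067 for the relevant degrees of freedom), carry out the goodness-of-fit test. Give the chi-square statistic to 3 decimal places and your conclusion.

A: (92 − 63)²/63 = 841/63 = 13.3492
B: (33 − 48)²/48 = 225/48 = 4.6875
C: (1 − 10)²/10 = 81/10 = 8.1000
D: (49 − 52)²/52 = 9/52 = 0.1731
E: (85 − 66)²/66 = 361/66 = 5.4697
F: (53 − 48)²/48 = 25/48 = 0.5208
G: (26 − 56)²/56 = 900/56 = 16.0714
H: (48 − 44)²/44 = 16/44 = 0.3636
Sum = 48.735
df = 7. Since 48.735 > 14.067, we reject H₀.

48.735; reject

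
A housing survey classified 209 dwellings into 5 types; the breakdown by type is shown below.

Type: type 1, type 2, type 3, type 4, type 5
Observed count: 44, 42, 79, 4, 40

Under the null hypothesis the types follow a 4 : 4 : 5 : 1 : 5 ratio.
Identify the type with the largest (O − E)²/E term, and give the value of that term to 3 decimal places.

Ratio total = 19. Expected counts: 209×4/19 = 44, 209×4/19 = 44, 209×5/19 = 55, 209×1/19 = 11, 209×5/19 = 55.
χ² = (44−44)²/44 + (42−44)²/44 + (79−55)²/55 + (4−11)²/11 + (40−55)²/55
   = 0.0000 + 0.0909 + 10.4727 + 4.4545 + 4.0909
The largest term is for type 3: 10.473.

type 3, 10.473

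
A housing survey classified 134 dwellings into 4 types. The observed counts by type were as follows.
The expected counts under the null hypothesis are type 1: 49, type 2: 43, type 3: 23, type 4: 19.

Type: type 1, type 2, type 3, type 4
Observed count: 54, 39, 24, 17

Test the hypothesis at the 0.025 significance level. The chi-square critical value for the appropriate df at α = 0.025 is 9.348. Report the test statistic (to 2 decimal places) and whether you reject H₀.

1.14; do not reject

χ² = (54−49)²/49 + (39−43)²/43 + (24−23)²/23 + (17−19)²/19
   = 0.510 + 0.372 + 0.043 + 0.211
Sum = 1.14
df = 3. Since 1.14 < 9.348, we do not reject H₀.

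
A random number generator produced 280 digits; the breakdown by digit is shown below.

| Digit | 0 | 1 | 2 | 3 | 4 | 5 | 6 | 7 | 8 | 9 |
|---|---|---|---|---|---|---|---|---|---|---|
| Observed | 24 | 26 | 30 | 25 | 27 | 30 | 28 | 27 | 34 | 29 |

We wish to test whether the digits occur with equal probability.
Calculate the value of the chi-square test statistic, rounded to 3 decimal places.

2.714

Expected count for each of the 10 categories: 280/10 = 28.
cat         O        E   (O−E)²/E
0          24       28     0.5714
1          26       28     0.1429
2          30       28     0.1429
3          25       28     0.3214
4          27       28     0.0357
5          30       28     0.1429
6          28       28     0.0000
7          27       28     0.0357
8          34       28     1.2857
9          29       28     0.0357
Sum = 2.714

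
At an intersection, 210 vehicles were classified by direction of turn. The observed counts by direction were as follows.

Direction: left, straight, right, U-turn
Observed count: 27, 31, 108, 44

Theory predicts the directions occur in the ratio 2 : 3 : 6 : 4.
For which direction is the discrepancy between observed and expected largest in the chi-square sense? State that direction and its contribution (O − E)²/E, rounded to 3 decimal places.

right, 6.857

Ratio total = 15. Expected counts: 210×2/15 = 28, 210×3/15 = 42, 210×6/15 = 84, 210×4/15 = 56.
left: (27 − 28)²/28 = 1/28 = 0.0357
straight: (31 − 42)²/42 = 121/42 = 2.8810
right: (108 − 84)²/84 = 576/84 = 6.8571
U-turn: (44 − 56)²/56 = 144/56 = 2.5714
The largest term is for right: 6.857.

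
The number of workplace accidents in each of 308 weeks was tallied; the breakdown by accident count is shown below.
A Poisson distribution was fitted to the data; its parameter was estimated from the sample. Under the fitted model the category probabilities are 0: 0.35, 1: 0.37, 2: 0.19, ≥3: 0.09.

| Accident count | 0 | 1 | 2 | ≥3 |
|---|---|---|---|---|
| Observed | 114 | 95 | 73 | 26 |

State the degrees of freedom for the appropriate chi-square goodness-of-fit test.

There are k = 4 categories and 1 parameter estimated from the data, so df = 4 − 1 − 1 = 2.

2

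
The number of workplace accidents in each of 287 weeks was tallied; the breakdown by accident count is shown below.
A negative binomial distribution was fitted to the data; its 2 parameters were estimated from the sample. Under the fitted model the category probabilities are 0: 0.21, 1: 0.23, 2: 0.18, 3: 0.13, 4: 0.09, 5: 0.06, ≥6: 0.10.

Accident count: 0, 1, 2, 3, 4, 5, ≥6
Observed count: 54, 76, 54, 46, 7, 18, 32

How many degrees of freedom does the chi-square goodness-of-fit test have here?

There are k = 7 categories and 2 parameters estimated from the data, so df = 7 − 1 − 2 = 4.

4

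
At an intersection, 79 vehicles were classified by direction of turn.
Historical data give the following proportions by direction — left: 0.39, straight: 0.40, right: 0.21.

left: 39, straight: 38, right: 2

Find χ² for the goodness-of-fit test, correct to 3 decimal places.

16.304

Expected counts E_i = n·p_i: 79×0.39 = 30.81, 79×0.40 = 31.6, 79×0.21 = 16.59.
cat           O        E   (O−E)²/E
left         39    30.81     2.1771
straight     38     31.6     1.2962
right         2    16.59    12.8311
Sum = 16.304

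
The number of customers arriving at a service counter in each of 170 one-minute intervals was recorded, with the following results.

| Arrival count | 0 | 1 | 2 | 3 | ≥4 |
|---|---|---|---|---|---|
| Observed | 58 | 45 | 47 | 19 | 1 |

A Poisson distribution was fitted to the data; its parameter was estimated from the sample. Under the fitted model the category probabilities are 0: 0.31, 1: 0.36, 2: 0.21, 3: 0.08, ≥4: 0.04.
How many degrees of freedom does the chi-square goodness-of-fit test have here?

3

There are k = 5 categories and 1 parameter estimated from the data, so df = 5 − 1 − 1 = 3.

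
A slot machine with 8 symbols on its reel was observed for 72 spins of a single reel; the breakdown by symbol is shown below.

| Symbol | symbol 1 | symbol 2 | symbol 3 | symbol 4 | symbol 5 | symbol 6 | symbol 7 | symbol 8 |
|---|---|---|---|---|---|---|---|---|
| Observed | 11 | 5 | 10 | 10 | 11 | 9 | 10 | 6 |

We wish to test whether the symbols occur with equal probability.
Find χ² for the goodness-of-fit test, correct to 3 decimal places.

Under H₀ each category has probability 1/8, so each expected count is 72/8 = 9.
χ² = (11−9)²/9 + (5−9)²/9 + (10−9)²/9 + (10−9)²/9 + (11−9)²/9 + (9−9)²/9 + (10−9)²/9 + (6−9)²/9
   = 0.4444 + 1.7778 + 0.1111 + 0.1111 + 0.4444 + 0.0000 + 0.1111 + 1.0000
Sum = 4.000

4.000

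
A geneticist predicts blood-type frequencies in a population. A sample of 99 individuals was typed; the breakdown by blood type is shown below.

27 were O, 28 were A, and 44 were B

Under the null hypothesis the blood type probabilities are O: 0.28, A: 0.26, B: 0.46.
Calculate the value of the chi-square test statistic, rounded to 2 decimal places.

0.27

Expected counts E_i = n·p_i: 99×0.28 = 27.72, 99×0.26 = 25.74, 99×0.46 = 45.54.
cat         O        E   (O−E)²/E
O          27    27.72      0.019
A          28    25.74      0.198
B          44    45.54      0.052
Sum = 0.27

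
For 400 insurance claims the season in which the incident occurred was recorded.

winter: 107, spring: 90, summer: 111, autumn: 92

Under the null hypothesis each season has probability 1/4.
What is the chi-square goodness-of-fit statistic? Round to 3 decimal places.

Expected count for each of the 4 categories: 400/4 = 100.
χ² = (107−100)²/100 + (90−100)²/100 + (111−100)²/100 + (92−100)²/100
   = 0.4900 + 1.0000 + 1.2100 + 0.6400
Sum = 3.340

3.340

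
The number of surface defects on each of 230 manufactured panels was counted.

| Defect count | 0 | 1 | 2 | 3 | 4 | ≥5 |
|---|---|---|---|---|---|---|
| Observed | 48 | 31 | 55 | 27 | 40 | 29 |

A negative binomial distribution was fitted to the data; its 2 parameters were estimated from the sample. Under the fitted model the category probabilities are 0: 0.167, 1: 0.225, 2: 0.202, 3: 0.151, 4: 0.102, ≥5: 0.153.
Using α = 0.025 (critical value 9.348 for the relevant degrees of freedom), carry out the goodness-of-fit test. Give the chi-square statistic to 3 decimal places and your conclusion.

26.755; reject

Expected counts E_i = n·p_i: 230×0.167 = 38.41, 230×0.225 = 51.75, 230×0.202 = 46.46, 230×0.151 = 34.73, 230×0.102 = 23.46, 230×0.153 = 35.19.
χ² = (48−38.41)²/38.41 + (31−51.75)²/51.75 + (55−46.46)²/46.46 + (27−34.73)²/34.73 + (40−23.46)²/23.46 + (29−35.19)²/35.19
   = 2.3944 + 8.3200 + 1.5698 + 1.7205 + 11.6612 + 1.0888
Sum = 26.755
df = 3. Since 26.755 > 9.348, we reject H₀.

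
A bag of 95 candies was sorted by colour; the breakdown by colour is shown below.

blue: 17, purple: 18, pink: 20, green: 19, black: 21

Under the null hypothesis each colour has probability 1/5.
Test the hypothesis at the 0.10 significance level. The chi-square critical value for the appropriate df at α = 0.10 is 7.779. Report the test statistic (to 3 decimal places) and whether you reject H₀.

Under H₀ each category has probability 1/5, so each expected count is 95/5 = 19.
χ² = (17−19)²/19 + (18−19)²/19 + (20−19)²/19 + (19−19)²/19 + (21−19)²/19
   = 0.2105 + 0.0526 + 0.0526 + 0.0000 + 0.2105
Sum = 0.526
df = 4. Since 0.526 < 7.779, we do not reject H₀.

0.526; do not reject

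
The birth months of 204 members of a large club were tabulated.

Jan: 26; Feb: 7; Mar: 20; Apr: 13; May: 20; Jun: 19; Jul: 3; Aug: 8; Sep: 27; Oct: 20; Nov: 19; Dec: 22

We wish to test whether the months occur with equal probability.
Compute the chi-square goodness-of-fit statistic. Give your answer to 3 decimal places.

37.294

Under H₀ each category has probability 1/12, so each expected count is 204/12 = 17.
Jan: (26 − 17)²/17 = 81/17 = 4.7647
Feb: (7 − 17)²/17 = 100/17 = 5.8824
Mar: (20 − 17)²/17 = 9/17 = 0.5294
Apr: (13 − 17)²/17 = 16/17 = 0.9412
May: (20 − 17)²/17 = 9/17 = 0.5294
Jun: (19 − 17)²/17 = 4/17 = 0.2353
Jul: (3 − 17)²/17 = 196/17 = 11.5294
Aug: (8 − 17)²/17 = 81/17 = 4.7647
Sep: (27 − 17)²/17 = 100/17 = 5.8824
Oct: (20 − 17)²/17 = 9/17 = 0.5294
Nov: (19 − 17)²/17 = 4/17 = 0.2353
Dec: (22 − 17)²/17 = 25/17 = 1.4706
Sum = 37.294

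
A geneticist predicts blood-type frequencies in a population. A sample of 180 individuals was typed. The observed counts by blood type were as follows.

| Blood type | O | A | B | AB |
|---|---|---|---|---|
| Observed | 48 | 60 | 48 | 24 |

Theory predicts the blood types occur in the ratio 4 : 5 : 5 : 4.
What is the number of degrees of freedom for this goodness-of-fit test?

There are k = 4 categories and no parameters were estimated from the data, so df = 4 − 1 = 3.

3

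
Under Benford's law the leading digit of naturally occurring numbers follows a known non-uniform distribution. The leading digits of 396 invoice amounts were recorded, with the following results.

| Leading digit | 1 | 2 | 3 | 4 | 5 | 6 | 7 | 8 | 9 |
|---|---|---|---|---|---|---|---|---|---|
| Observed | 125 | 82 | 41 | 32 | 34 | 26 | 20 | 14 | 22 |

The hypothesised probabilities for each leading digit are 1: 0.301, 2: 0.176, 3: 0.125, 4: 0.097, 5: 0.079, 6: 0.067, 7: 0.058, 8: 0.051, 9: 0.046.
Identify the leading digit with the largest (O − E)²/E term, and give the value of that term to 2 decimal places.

Expected counts E_i = n·p_i: 396×0.301 = 119.196, 396×0.176 = 69.696, 396×0.125 = 49.5, 396×0.097 = 38.412, 396×0.079 = 31.284, 396×0.067 = 26.532, 396×0.058 = 22.968, 396×0.051 = 20.196, 396×0.046 = 18.216.
χ² = (125−119.196)²/119.196 + (82−69.696)²/69.696 + (41−49.5)²/49.5 + (32−38.412)²/38.412 + (34−31.284)²/31.284 + (26−26.532)²/26.532 + (20−22.968)²/22.968 + (14−20.196)²/20.196 + (22−18.216)²/18.216
   = 0.283 + 2.172 + 1.460 + 1.070 + 0.236 + 0.011 + 0.384 + 1.901 + 0.786
The largest term is for 2: 2.17.

2, 2.17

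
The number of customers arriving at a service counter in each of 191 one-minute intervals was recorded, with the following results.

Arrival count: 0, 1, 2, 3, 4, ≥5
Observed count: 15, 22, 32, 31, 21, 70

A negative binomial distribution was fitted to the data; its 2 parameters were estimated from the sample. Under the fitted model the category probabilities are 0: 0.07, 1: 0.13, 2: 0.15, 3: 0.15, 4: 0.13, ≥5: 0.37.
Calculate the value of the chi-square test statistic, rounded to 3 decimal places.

Expected counts E_i = n·p_i: 191×0.07 = 13.37, 191×0.13 = 24.83, 191×0.15 = 28.65, 191×0.15 = 28.65, 191×0.13 = 24.83, 191×0.37 = 70.67.
χ² = (15−13.37)²/13.37 + (22−24.83)²/24.83 + (32−28.65)²/28.65 + (31−28.65)²/28.65 + (21−24.83)²/24.83 + (70−70.67)²/70.67
   = 0.1987 + 0.3225 + 0.3917 + 0.1928 + 0.5908 + 0.0064
Sum = 1.703

1.703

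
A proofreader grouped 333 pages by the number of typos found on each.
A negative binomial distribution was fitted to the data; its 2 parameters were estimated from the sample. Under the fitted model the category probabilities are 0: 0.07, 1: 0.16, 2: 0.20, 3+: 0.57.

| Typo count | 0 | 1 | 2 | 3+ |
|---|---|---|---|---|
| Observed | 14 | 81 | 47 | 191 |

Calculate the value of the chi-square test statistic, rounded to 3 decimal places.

Expected counts E_i = n·p_i: 333×0.07 = 23.31, 333×0.16 = 53.28, 333×0.20 = 66.6, 333×0.57 = 189.81.
cat         O        E   (O−E)²/E
0          14    23.31     3.7184
1          81    53.28    14.4219
2          47     66.6     5.7682
3+        191   189.81     0.0075
Sum = 23.916

23.916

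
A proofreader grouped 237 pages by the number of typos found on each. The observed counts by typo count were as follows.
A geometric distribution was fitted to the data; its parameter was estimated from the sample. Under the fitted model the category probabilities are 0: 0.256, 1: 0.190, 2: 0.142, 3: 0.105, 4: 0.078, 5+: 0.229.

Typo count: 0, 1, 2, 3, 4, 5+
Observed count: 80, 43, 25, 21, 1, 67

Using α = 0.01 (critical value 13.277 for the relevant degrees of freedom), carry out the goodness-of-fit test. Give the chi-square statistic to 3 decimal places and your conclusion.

Expected counts E_i = n·p_i: 237×0.256 = 60.672, 237×0.190 = 45.03, 237×0.142 = 33.654, 237×0.105 = 24.885, 237×0.078 = 18.486, 237×0.229 = 54.273.
0: (80 − 60.672)²/60.672 = 373.571584/60.672 = 6.1572
1: (43 − 45.03)²/45.03 = 4.1209/45.03 = 0.0915
2: (25 − 33.654)²/33.654 = 74.891716/33.654 = 2.2253
3: (21 − 24.885)²/24.885 = 15.093225/24.885 = 0.6065
4: (1 − 18.486)²/18.486 = 305.760196/18.486 = 16.5401
5+: (67 − 54.273)²/54.273 = 161.976529/54.273 = 2.9845
Sum = 28.605
df = 4. Since 28.605 > 13.277, we reject H₀.

28.605; reject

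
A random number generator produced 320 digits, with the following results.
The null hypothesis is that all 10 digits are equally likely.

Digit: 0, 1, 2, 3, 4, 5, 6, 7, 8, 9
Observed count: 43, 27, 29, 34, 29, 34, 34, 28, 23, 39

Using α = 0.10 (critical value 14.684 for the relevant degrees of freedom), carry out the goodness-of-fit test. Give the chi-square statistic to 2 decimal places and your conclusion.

Under H₀ each category has probability 1/10, so each expected count is 320/10 = 32.
cat         O        E   (O−E)²/E
0          43       32      3.781
1          27       32      0.781
2          29       32      0.281
3          34       32      0.125
4          29       32      0.281
5          34       32      0.125
6          34       32      0.125
7          28       32      0.500
8          23       32      2.531
9          39       32      1.531
Sum = 10.06
df = 9. Since 10.06 < 14.684, we do not reject H₀.

10.06; do not reject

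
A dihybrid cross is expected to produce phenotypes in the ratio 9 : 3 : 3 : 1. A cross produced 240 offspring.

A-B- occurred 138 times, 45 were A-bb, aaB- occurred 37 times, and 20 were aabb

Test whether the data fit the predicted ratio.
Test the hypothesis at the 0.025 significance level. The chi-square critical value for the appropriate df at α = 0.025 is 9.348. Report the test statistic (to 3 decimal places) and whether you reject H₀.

3.156; do not reject

Ratio total = 16. Expected counts: 240×9/16 = 135, 240×3/16 = 45, 240×3/16 = 45, 240×1/16 = 15.
χ² = (138−135)²/135 + (45−45)²/45 + (37−45)²/45 + (20−15)²/15
   = 0.0667 + 0.0000 + 1.4222 + 1.6667
Sum = 3.156
df = 3. Since 3.156 < 9.348, we do not reject H₀.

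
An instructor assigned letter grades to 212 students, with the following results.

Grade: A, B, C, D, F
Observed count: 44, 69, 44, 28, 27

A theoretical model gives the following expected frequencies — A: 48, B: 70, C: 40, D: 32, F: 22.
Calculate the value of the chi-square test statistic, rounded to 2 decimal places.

2.38

χ² = (44−48)²/48 + (69−70)²/70 + (44−40)²/40 + (28−32)²/32 + (27−22)²/22
   = 0.333 + 0.014 + 0.400 + 0.500 + 1.136
Sum = 2.38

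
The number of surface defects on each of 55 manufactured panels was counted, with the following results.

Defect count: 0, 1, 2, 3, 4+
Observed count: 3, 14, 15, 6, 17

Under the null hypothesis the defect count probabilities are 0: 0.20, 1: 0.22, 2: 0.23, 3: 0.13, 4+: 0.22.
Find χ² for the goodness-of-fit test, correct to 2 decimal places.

8.72

Expected counts E_i = n·p_i: 55×0.20 = 11, 55×0.22 = 12.1, 55×0.23 = 12.65, 55×0.13 = 7.15, 55×0.22 = 12.1.
χ² = (3−11)²/11 + (14−12.1)²/12.1 + (15−12.65)²/12.65 + (6−7.15)²/7.15 + (17−12.1)²/12.1
   = 5.818 + 0.298 + 0.437 + 0.185 + 1.984
Sum = 8.72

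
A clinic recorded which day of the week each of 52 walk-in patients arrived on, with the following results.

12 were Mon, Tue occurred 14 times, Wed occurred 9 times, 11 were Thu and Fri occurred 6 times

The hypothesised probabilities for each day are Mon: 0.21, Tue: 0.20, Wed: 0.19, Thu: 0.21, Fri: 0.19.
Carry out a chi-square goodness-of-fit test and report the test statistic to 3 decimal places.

Expected counts E_i = n·p_i: 52×0.21 = 10.92, 52×0.20 = 10.4, 52×0.19 = 9.88, 52×0.21 = 10.92, 52×0.19 = 9.88.
Mon: (12 − 10.92)²/10.92 = 1.1664/10.92 = 0.1068
Tue: (14 − 10.4)²/10.4 = 12.96/10.4 = 1.2462
Wed: (9 − 9.88)²/9.88 = 0.7744/9.88 = 0.0784
Thu: (11 − 10.92)²/10.92 = 0.0064/10.92 = 0.0006
Fri: (6 − 9.88)²/9.88 = 15.0544/9.88 = 1.5237
Sum = 2.956

2.956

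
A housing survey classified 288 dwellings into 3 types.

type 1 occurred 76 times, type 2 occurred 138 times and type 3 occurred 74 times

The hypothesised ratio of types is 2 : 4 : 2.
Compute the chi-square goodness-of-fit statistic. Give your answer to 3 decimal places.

Ratio total = 8. Expected counts: 288×2/8 = 72, 288×4/8 = 144, 288×2/8 = 72.
cat         O        E   (O−E)²/E
type 1     76       72     0.2222
type 2    138      144     0.2500
type 3     74       72     0.0556
Sum = 0.528

0.528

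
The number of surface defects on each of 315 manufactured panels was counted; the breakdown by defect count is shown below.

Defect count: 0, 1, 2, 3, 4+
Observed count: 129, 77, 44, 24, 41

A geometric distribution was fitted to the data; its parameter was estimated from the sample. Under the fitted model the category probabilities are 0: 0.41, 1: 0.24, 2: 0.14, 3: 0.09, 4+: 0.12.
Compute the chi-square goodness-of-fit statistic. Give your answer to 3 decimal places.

0.965

Expected counts E_i = n·p_i: 315×0.41 = 129.15, 315×0.24 = 75.6, 315×0.14 = 44.1, 315×0.09 = 28.35, 315×0.12 = 37.8.
0: (129 − 129.15)²/129.15 = 0.0225/129.15 = 0.0002
1: (77 − 75.6)²/75.6 = 1.96/75.6 = 0.0259
2: (44 − 44.1)²/44.1 = 0.01/44.1 = 0.0002
3: (24 − 28.35)²/28.35 = 18.9225/28.35 = 0.6675
4+: (41 − 37.8)²/37.8 = 10.24/37.8 = 0.2709
Sum = 0.965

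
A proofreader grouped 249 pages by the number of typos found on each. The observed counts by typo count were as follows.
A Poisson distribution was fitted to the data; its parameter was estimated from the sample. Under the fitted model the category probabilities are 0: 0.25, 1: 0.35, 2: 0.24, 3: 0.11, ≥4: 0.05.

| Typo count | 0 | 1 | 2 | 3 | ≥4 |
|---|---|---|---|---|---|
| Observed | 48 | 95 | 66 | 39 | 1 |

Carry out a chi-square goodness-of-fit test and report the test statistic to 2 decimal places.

Expected counts E_i = n·p_i: 249×0.25 = 62.25, 249×0.35 = 87.15, 249×0.24 = 59.76, 249×0.11 = 27.39, 249×0.05 = 12.45.
χ² = (48−62.25)²/62.25 + (95−87.15)²/87.15 + (66−59.76)²/59.76 + (39−27.39)²/27.39 + (1−12.45)²/12.45
   = 3.262 + 0.707 + 0.652 + 4.921 + 10.530
Sum = 20.07

20.07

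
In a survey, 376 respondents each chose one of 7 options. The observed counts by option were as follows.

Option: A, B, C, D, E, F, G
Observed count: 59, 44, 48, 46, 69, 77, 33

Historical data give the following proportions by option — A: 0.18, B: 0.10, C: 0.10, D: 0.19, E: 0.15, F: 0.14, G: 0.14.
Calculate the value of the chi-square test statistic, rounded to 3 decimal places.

35.554

Expected counts E_i = n·p_i: 376×0.18 = 67.68, 376×0.10 = 37.6, 376×0.10 = 37.6, 376×0.19 = 71.44, 376×0.15 = 56.4, 376×0.14 = 52.64, 376×0.14 = 52.64.
A: (59 − 67.68)²/67.68 = 75.3424/67.68 = 1.1132
B: (44 − 37.6)²/37.6 = 40.96/37.6 = 1.0894
C: (48 − 37.6)²/37.6 = 108.16/37.6 = 2.8766
D: (46 − 71.44)²/71.44 = 647.1936/71.44 = 9.0593
E: (69 − 56.4)²/56.4 = 158.76/56.4 = 2.8149
F: (77 − 52.64)²/52.64 = 593.4096/52.64 = 11.2730
G: (33 − 52.64)²/52.64 = 385.7296/52.64 = 7.3277
Sum = 35.554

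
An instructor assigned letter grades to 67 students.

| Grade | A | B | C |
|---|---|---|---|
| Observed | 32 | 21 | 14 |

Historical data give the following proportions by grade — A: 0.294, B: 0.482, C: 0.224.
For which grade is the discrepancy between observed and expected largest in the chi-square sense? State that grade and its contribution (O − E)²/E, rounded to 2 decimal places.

Expected counts E_i = n·p_i: 67×0.294 = 19.698, 67×0.482 = 32.294, 67×0.224 = 15.008.
A: (32 − 19.698)²/19.698 = 151.339204/19.698 = 7.683
B: (21 − 32.294)²/32.294 = 127.554436/32.294 = 3.950
C: (14 − 15.008)²/15.008 = 1.016064/15.008 = 0.068
The largest term is for A: 7.68.

A, 7.68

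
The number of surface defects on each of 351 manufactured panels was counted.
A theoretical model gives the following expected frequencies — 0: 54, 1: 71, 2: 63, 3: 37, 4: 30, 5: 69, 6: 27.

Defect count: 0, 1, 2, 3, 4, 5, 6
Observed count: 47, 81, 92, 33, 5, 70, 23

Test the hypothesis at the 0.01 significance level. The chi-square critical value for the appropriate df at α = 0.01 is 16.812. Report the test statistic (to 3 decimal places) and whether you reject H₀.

37.538; reject

χ² = (47−54)²/54 + (81−71)²/71 + (92−63)²/63 + (33−37)²/37 + (5−30)²/30 + (70−69)²/69 + (23−27)²/27
   = 0.9074 + 1.4085 + 13.3492 + 0.4324 + 20.8333 + 0.0145 + 0.5926
Sum = 37.538
df = 6. Since 37.538 > 16.812, we reject H₀.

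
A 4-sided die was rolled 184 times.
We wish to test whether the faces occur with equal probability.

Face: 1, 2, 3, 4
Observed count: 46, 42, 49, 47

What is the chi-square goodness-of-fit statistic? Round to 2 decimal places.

0.57

Expected count for each of the 4 categories: 184/4 = 46.
χ² = (46−46)²/46 + (42−46)²/46 + (49−46)²/46 + (47−46)²/46
   = 0.000 + 0.348 + 0.196 + 0.022
Sum = 0.57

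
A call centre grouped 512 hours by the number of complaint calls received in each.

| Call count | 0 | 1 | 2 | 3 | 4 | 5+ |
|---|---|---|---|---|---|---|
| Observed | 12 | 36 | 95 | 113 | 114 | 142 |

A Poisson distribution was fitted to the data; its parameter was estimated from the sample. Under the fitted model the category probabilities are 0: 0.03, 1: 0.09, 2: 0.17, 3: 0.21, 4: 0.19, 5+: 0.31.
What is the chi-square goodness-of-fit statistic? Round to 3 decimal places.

8.582

Expected counts E_i = n·p_i: 512×0.03 = 15.36, 512×0.09 = 46.08, 512×0.17 = 87.04, 512×0.21 = 107.52, 512×0.19 = 97.28, 512×0.31 = 158.72.
χ² = (12−15.36)²/15.36 + (36−46.08)²/46.08 + (95−87.04)²/87.04 + (113−107.52)²/107.52 + (114−97.28)²/97.28 + (142−158.72)²/158.72
   = 0.7350 + 2.2050 + 0.7280 + 0.2793 + 2.8738 + 1.7613
Sum = 8.582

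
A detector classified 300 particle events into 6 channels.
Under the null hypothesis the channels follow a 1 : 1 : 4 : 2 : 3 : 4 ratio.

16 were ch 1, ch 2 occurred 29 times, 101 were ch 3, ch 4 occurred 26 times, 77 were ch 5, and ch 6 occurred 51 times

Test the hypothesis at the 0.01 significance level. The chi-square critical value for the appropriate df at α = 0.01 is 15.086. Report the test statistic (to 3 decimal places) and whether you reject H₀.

Ratio total = 15. Expected counts: 300×1/15 = 20, 300×1/15 = 20, 300×4/15 = 80, 300×2/15 = 40, 300×3/15 = 60, 300×4/15 = 80.
χ² = (16−20)²/20 + (29−20)²/20 + (101−80)²/80 + (26−40)²/40 + (77−60)²/60 + (51−80)²/80
   = 0.8000 + 4.0500 + 5.5125 + 4.9000 + 4.8167 + 10.5125
Sum = 30.592
df = 5. Since 30.592 > 15.086, we reject H₀.

30.592; reject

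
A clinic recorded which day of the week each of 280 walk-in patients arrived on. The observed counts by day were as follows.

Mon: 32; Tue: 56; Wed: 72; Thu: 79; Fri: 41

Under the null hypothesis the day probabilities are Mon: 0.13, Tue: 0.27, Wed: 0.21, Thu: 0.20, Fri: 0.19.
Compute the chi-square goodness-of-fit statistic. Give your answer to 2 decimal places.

Expected counts E_i = n·p_i: 280×0.13 = 36.4, 280×0.27 = 75.6, 280×0.21 = 58.8, 280×0.20 = 56, 280×0.19 = 53.2.
cat         O        E   (O−E)²/E
Mon        32     36.4      0.532
Tue        56     75.6      5.081
Wed        72     58.8      2.963
Thu        79       56      9.446
Fri        41     53.2      2.798
Sum = 20.82

20.82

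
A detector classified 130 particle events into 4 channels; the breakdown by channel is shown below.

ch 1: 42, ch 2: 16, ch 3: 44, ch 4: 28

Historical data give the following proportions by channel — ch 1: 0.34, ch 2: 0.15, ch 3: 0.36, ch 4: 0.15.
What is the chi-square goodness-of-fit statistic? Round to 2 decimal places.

4.61

Expected counts E_i = n·p_i: 130×0.34 = 44.2, 130×0.15 = 19.5, 130×0.36 = 46.8, 130×0.15 = 19.5.
ch 1: (42 − 44.2)²/44.2 = 4.84/44.2 = 0.110
ch 2: (16 − 19.5)²/19.5 = 12.25/19.5 = 0.628
ch 3: (44 − 46.8)²/46.8 = 7.84/46.8 = 0.168
ch 4: (28 − 19.5)²/19.5 = 72.25/19.5 = 3.705
Sum = 4.61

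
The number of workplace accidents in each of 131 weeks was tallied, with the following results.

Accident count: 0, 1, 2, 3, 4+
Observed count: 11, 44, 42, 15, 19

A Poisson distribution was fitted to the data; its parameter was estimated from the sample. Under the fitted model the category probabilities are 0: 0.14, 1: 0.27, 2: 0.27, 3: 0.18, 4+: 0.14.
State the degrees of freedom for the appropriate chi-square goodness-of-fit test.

There are k = 5 categories and 1 parameter estimated from the data, so df = 5 − 1 − 1 = 3.

3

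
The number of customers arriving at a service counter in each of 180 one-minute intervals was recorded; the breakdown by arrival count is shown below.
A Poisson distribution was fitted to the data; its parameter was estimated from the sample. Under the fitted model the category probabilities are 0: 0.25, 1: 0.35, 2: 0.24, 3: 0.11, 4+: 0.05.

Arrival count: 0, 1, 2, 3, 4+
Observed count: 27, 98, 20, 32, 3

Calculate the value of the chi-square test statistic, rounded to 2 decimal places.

Expected counts E_i = n·p_i: 180×0.25 = 45, 180×0.35 = 63, 180×0.24 = 43.2, 180×0.11 = 19.8, 180×0.05 = 9.
χ² = (27−45)²/45 + (98−63)²/63 + (20−43.2)²/43.2 + (32−19.8)²/19.8 + (3−9)²/9
   = 7.200 + 19.444 + 12.459 + 7.517 + 4.000
Sum = 50.62

50.62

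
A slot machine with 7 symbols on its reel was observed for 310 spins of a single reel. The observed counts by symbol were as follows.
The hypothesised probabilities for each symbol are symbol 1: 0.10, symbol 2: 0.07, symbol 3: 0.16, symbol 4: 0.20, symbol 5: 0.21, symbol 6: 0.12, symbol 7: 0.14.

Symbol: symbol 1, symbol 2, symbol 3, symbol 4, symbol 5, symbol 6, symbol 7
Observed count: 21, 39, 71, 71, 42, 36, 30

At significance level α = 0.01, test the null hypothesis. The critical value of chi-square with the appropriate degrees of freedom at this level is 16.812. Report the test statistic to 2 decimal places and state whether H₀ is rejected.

39.93; reject

Expected counts E_i = n·p_i: 310×0.10 = 31, 310×0.07 = 21.7, 310×0.16 = 49.6, 310×0.20 = 62, 310×0.21 = 65.1, 310×0.12 = 37.2, 310×0.14 = 43.4.
cat           O        E   (O−E)²/E
symbol 1     21       31      3.226
symbol 2     39     21.7     13.792
symbol 3     71     49.6      9.233
symbol 4     71       62      1.306
symbol 5     42     65.1      8.197
symbol 6     36     37.2      0.039
symbol 7     30     43.4      4.137
Sum = 39.93
df = 6. Since 39.93 > 16.812, we reject H₀.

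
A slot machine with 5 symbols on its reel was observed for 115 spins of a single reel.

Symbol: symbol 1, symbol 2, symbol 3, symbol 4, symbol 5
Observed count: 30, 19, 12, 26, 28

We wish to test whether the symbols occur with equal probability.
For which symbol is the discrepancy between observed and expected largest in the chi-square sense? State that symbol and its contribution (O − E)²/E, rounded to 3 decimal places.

symbol 3, 5.261

Expected count for each of the 5 categories: 115/5 = 23.
symbol 1: (30 − 23)²/23 = 49/23 = 2.1304
symbol 2: (19 − 23)²/23 = 16/23 = 0.6957
symbol 3: (12 − 23)²/23 = 121/23 = 5.2609
symbol 4: (26 − 23)²/23 = 9/23 = 0.3913
symbol 5: (28 − 23)²/23 = 25/23 = 1.0870
The largest term is for symbol 3: 5.261.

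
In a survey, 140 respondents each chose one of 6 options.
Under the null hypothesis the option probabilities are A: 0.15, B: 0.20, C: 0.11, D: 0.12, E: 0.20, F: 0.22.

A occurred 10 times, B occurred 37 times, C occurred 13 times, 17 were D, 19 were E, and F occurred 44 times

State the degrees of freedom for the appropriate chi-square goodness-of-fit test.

There are k = 6 categories and no parameters were estimated from the data, so df = 6 − 1 = 5.

5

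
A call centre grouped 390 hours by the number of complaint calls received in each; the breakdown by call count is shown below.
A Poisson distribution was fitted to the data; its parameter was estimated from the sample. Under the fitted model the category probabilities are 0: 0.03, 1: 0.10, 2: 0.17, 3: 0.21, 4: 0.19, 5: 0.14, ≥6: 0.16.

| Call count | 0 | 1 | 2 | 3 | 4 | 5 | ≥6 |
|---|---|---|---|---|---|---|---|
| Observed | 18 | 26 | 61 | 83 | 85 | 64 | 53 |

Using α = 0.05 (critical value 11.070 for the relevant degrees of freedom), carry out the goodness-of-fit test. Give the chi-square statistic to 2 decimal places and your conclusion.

Expected counts E_i = n·p_i: 390×0.03 = 11.7, 390×0.10 = 39, 390×0.17 = 66.3, 390×0.21 = 81.9, 390×0.19 = 74.1, 390×0.14 = 54.6, 390×0.16 = 62.4.
0: (18 − 11.7)²/11.7 = 39.69/11.7 = 3.392
1: (26 − 39)²/39 = 169/39 = 4.333
2: (61 − 66.3)²/66.3 = 28.09/66.3 = 0.424
3: (83 − 81.9)²/81.9 = 1.21/81.9 = 0.015
4: (85 − 74.1)²/74.1 = 118.81/74.1 = 1.603
5: (64 − 54.6)²/54.6 = 88.36/54.6 = 1.618
≥6: (53 − 62.4)²/62.4 = 88.36/62.4 = 1.416
Sum = 12.80
df = 5. Since 12.80 > 11.070, we reject H₀.

12.80; reject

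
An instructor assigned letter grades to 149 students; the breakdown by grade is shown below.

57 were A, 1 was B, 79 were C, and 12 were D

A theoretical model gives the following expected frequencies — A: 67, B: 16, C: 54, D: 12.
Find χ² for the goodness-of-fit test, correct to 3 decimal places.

27.129

A: (57 − 67)²/67 = 100/67 = 1.4925
B: (1 − 16)²/16 = 225/16 = 14.0625
C: (79 − 54)²/54 = 625/54 = 11.5741
D: (12 − 12)²/12 = 0/12 = 0.0000
Sum = 27.129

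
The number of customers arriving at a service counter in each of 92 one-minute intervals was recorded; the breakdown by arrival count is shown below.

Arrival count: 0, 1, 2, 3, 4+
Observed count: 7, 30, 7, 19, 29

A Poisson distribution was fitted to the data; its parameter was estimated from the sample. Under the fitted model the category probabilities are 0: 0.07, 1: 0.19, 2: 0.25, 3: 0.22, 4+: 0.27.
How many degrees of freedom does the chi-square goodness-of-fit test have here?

There are k = 5 categories and 1 parameter estimated from the data, so df = 5 − 1 − 1 = 3.

3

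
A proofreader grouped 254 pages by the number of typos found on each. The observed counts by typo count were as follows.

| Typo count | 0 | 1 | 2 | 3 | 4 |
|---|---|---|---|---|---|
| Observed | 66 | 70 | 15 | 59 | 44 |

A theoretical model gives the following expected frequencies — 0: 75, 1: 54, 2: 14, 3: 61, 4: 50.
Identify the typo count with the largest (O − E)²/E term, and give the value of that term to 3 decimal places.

1, 4.741

cat         O        E   (O−E)²/E
0          66       75     1.0800
1          70       54     4.7407
2          15       14     0.0714
3          59       61     0.0656
4          44       50     0.7200
The largest term is for 1: 4.741.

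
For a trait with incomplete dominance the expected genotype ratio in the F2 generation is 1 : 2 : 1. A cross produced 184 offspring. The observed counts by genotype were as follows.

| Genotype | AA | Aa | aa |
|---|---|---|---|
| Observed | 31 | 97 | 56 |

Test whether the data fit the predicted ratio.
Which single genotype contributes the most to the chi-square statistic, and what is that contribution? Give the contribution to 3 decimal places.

AA, 4.891

Ratio total = 4. Expected counts: 184×1/4 = 46, 184×2/4 = 92, 184×1/4 = 46.
χ² = (31−46)²/46 + (97−92)²/92 + (56−46)²/46
   = 4.8913 + 0.2717 + 2.1739
The largest term is for AA: 4.891.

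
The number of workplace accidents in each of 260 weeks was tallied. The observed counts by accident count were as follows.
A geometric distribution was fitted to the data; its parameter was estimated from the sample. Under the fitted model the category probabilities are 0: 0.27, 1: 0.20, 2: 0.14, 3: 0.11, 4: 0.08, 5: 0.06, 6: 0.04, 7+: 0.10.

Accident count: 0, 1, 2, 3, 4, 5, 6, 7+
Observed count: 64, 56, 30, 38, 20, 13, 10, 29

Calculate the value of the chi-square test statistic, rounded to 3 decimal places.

5.896

Expected counts E_i = n·p_i: 260×0.27 = 70.2, 260×0.20 = 52, 260×0.14 = 36.4, 260×0.11 = 28.6, 260×0.08 = 20.8, 260×0.06 = 15.6, 260×0.04 = 10.4, 260×0.10 = 26.
0: (64 − 70.2)²/70.2 = 38.44/70.2 = 0.5476
1: (56 − 52)²/52 = 16/52 = 0.3077
2: (30 − 36.4)²/36.4 = 40.96/36.4 = 1.1253
3: (38 − 28.6)²/28.6 = 88.36/28.6 = 3.0895
4: (20 − 20.8)²/20.8 = 0.64/20.8 = 0.0308
5: (13 − 15.6)²/15.6 = 6.76/15.6 = 0.4333
6: (10 − 10.4)²/10.4 = 0.16/10.4 = 0.0154
7+: (29 − 26)²/26 = 9/26 = 0.3462
Sum = 5.896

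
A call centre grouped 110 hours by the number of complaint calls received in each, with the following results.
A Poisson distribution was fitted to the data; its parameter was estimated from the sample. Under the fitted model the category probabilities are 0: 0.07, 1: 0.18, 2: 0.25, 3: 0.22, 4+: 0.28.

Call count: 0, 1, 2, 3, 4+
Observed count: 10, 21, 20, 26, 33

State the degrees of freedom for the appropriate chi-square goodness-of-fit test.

3

There are k = 5 categories and 1 parameter estimated from the data, so df = 5 − 1 − 1 = 3.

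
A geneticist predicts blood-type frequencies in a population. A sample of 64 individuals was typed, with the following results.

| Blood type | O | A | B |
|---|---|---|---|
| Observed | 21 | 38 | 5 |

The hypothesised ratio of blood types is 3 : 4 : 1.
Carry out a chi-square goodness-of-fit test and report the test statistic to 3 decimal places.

2.625

Ratio total = 8. Expected counts: 64×3/8 = 24, 64×4/8 = 32, 64×1/8 = 8.
O: (21 − 24)²/24 = 9/24 = 0.3750
A: (38 − 32)²/32 = 36/32 = 1.1250
B: (5 − 8)²/8 = 9/8 = 1.1250
Sum = 2.625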